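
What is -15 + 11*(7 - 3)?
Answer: 29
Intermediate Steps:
-15 + 11*(7 - 3) = -15 + 11*4 = -15 + 44 = 29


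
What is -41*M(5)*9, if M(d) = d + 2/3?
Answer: -2091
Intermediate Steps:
M(d) = ⅔ + d (M(d) = d + 2*(⅓) = d + ⅔ = ⅔ + d)
-41*M(5)*9 = -41*(⅔ + 5)*9 = -41*17/3*9 = -697/3*9 = -2091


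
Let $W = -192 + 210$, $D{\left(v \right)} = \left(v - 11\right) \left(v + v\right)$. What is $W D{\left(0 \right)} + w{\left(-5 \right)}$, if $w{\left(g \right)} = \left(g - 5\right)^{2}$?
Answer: $100$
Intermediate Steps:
$D{\left(v \right)} = 2 v \left(-11 + v\right)$ ($D{\left(v \right)} = \left(-11 + v\right) 2 v = 2 v \left(-11 + v\right)$)
$W = 18$
$w{\left(g \right)} = \left(-5 + g\right)^{2}$
$W D{\left(0 \right)} + w{\left(-5 \right)} = 18 \cdot 2 \cdot 0 \left(-11 + 0\right) + \left(-5 - 5\right)^{2} = 18 \cdot 2 \cdot 0 \left(-11\right) + \left(-10\right)^{2} = 18 \cdot 0 + 100 = 0 + 100 = 100$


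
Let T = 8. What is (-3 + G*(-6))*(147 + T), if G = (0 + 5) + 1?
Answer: -6045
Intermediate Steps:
G = 6 (G = 5 + 1 = 6)
(-3 + G*(-6))*(147 + T) = (-3 + 6*(-6))*(147 + 8) = (-3 - 36)*155 = -39*155 = -6045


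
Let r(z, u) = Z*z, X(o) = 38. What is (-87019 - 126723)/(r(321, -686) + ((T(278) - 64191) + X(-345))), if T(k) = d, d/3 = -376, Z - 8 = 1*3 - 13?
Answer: 213742/65923 ≈ 3.2423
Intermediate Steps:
Z = -2 (Z = 8 + (1*3 - 13) = 8 + (3 - 13) = 8 - 10 = -2)
d = -1128 (d = 3*(-376) = -1128)
T(k) = -1128
r(z, u) = -2*z
(-87019 - 126723)/(r(321, -686) + ((T(278) - 64191) + X(-345))) = (-87019 - 126723)/(-2*321 + ((-1128 - 64191) + 38)) = -213742/(-642 + (-65319 + 38)) = -213742/(-642 - 65281) = -213742/(-65923) = -213742*(-1/65923) = 213742/65923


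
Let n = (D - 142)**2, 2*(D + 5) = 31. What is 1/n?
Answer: 4/69169 ≈ 5.7829e-5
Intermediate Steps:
D = 21/2 (D = -5 + (1/2)*31 = -5 + 31/2 = 21/2 ≈ 10.500)
n = 69169/4 (n = (21/2 - 142)**2 = (-263/2)**2 = 69169/4 ≈ 17292.)
1/n = 1/(69169/4) = 4/69169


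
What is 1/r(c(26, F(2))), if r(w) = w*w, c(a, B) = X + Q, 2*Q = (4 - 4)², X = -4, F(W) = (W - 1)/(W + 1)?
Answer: 1/16 ≈ 0.062500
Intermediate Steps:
F(W) = (-1 + W)/(1 + W)
Q = 0 (Q = (4 - 4)²/2 = (½)*0² = (½)*0 = 0)
c(a, B) = -4 (c(a, B) = -4 + 0 = -4)
r(w) = w²
1/r(c(26, F(2))) = 1/((-4)²) = 1/16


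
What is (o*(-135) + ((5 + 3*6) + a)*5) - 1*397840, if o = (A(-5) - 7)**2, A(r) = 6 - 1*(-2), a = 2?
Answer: -397850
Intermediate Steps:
A(r) = 8 (A(r) = 6 + 2 = 8)
o = 1 (o = (8 - 7)**2 = 1**2 = 1)
(o*(-135) + ((5 + 3*6) + a)*5) - 1*397840 = (1*(-135) + ((5 + 3*6) + 2)*5) - 1*397840 = (-135 + ((5 + 18) + 2)*5) - 397840 = (-135 + (23 + 2)*5) - 397840 = (-135 + 25*5) - 397840 = (-135 + 125) - 397840 = -10 - 397840 = -397850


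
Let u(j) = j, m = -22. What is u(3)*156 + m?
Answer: 446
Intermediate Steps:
u(3)*156 + m = 3*156 - 22 = 468 - 22 = 446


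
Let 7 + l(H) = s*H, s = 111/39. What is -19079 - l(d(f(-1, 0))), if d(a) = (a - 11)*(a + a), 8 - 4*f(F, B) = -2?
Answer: -492727/26 ≈ -18951.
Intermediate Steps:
f(F, B) = 5/2 (f(F, B) = 2 - 1/4*(-2) = 2 + 1/2 = 5/2)
d(a) = 2*a*(-11 + a) (d(a) = (-11 + a)*(2*a) = 2*a*(-11 + a))
s = 37/13 (s = 111*(1/39) = 37/13 ≈ 2.8462)
l(H) = -7 + 37*H/13
-19079 - l(d(f(-1, 0))) = -19079 - (-7 + 37*(2*(5/2)*(-11 + 5/2))/13) = -19079 - (-7 + 37*(2*(5/2)*(-17/2))/13) = -19079 - (-7 + (37/13)*(-85/2)) = -19079 - (-7 - 3145/26) = -19079 - 1*(-3327/26) = -19079 + 3327/26 = -492727/26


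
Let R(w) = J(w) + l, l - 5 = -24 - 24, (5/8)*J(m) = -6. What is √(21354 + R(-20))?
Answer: √532535/5 ≈ 145.95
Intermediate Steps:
J(m) = -48/5 (J(m) = (8/5)*(-6) = -48/5)
l = -43 (l = 5 + (-24 - 24) = 5 - 48 = -43)
R(w) = -263/5 (R(w) = -48/5 - 43 = -263/5)
√(21354 + R(-20)) = √(21354 - 263/5) = √(106507/5) = √532535/5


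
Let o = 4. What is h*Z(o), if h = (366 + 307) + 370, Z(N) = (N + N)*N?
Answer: 33376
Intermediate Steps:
Z(N) = 2*N**2 (Z(N) = (2*N)*N = 2*N**2)
h = 1043 (h = 673 + 370 = 1043)
h*Z(o) = 1043*(2*4**2) = 1043*(2*16) = 1043*32 = 33376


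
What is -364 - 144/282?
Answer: -17132/47 ≈ -364.51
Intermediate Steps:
-364 - 144/282 = -364 - 144*1/282 = -364 - 24/47 = -17132/47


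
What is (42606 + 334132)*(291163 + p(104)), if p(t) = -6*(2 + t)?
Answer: 109452560926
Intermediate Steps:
p(t) = -12 - 6*t
(42606 + 334132)*(291163 + p(104)) = (42606 + 334132)*(291163 + (-12 - 6*104)) = 376738*(291163 + (-12 - 624)) = 376738*(291163 - 636) = 376738*290527 = 109452560926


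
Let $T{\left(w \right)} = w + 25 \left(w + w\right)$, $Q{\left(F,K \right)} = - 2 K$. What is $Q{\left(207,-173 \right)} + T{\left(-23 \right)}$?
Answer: $-827$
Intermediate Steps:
$T{\left(w \right)} = 51 w$ ($T{\left(w \right)} = w + 25 \cdot 2 w = w + 50 w = 51 w$)
$Q{\left(207,-173 \right)} + T{\left(-23 \right)} = \left(-2\right) \left(-173\right) + 51 \left(-23\right) = 346 - 1173 = -827$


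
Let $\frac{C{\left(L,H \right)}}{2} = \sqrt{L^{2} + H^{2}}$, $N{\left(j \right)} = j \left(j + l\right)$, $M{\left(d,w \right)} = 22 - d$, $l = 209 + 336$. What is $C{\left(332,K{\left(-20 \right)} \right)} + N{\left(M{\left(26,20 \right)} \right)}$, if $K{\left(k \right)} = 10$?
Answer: $-2164 + 4 \sqrt{27581} \approx -1499.7$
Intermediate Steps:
$l = 545$
$N{\left(j \right)} = j \left(545 + j\right)$ ($N{\left(j \right)} = j \left(j + 545\right) = j \left(545 + j\right)$)
$C{\left(L,H \right)} = 2 \sqrt{H^{2} + L^{2}}$ ($C{\left(L,H \right)} = 2 \sqrt{L^{2} + H^{2}} = 2 \sqrt{H^{2} + L^{2}}$)
$C{\left(332,K{\left(-20 \right)} \right)} + N{\left(M{\left(26,20 \right)} \right)} = 2 \sqrt{10^{2} + 332^{2}} + \left(22 - 26\right) \left(545 + \left(22 - 26\right)\right) = 2 \sqrt{100 + 110224} + \left(22 - 26\right) \left(545 + \left(22 - 26\right)\right) = 2 \sqrt{110324} - 4 \left(545 - 4\right) = 2 \cdot 2 \sqrt{27581} - 2164 = 4 \sqrt{27581} - 2164 = -2164 + 4 \sqrt{27581}$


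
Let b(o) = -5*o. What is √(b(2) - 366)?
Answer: 2*I*√94 ≈ 19.391*I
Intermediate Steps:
√(b(2) - 366) = √(-5*2 - 366) = √(-10 - 366) = √(-376) = 2*I*√94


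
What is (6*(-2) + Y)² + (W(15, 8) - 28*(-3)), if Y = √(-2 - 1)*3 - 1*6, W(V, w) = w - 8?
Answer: 381 - 108*I*√3 ≈ 381.0 - 187.06*I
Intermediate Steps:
W(V, w) = -8 + w
Y = -6 + 3*I*√3 (Y = √(-3)*3 - 6 = (I*√3)*3 - 6 = 3*I*√3 - 6 = -6 + 3*I*√3 ≈ -6.0 + 5.1962*I)
(6*(-2) + Y)² + (W(15, 8) - 28*(-3)) = (6*(-2) + (-6 + 3*I*√3))² + ((-8 + 8) - 28*(-3)) = (-12 + (-6 + 3*I*√3))² + (0 - 1*(-84)) = (-18 + 3*I*√3)² + (0 + 84) = (-18 + 3*I*√3)² + 84 = 84 + (-18 + 3*I*√3)²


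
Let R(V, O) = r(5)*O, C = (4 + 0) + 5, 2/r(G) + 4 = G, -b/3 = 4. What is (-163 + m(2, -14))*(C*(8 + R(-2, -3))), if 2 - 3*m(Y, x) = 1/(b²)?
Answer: -70129/24 ≈ -2922.0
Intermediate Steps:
b = -12 (b = -3*4 = -12)
r(G) = 2/(-4 + G)
C = 9 (C = 4 + 5 = 9)
m(Y, x) = 287/432 (m(Y, x) = ⅔ - 1/(3*((-12)²)) = ⅔ - ⅓/144 = ⅔ - ⅓*1/144 = ⅔ - 1/432 = 287/432)
R(V, O) = 2*O (R(V, O) = (2/(-4 + 5))*O = (2/1)*O = (2*1)*O = 2*O)
(-163 + m(2, -14))*(C*(8 + R(-2, -3))) = (-163 + 287/432)*(9*(8 + 2*(-3))) = -70129*(8 - 6)/48 = -70129*2/48 = -70129/432*18 = -70129/24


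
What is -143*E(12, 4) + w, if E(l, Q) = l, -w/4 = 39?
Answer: -1872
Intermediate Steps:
w = -156 (w = -4*39 = -156)
-143*E(12, 4) + w = -143*12 - 156 = -1716 - 156 = -1872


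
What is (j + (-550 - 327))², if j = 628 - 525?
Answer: 599076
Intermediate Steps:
j = 103
(j + (-550 - 327))² = (103 + (-550 - 327))² = (103 - 877)² = (-774)² = 599076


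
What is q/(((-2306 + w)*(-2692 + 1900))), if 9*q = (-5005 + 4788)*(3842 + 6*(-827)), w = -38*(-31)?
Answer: 7595/251262 ≈ 0.030227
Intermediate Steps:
w = 1178
q = 243040/9 (q = ((-5005 + 4788)*(3842 + 6*(-827)))/9 = (-217*(3842 - 4962))/9 = (-217*(-1120))/9 = (⅑)*243040 = 243040/9 ≈ 27004.)
q/(((-2306 + w)*(-2692 + 1900))) = 243040/(9*(((-2306 + 1178)*(-2692 + 1900)))) = 243040/(9*((-1128*(-792)))) = (243040/9)/893376 = (243040/9)*(1/893376) = 7595/251262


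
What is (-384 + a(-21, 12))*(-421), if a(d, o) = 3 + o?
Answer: 155349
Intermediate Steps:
(-384 + a(-21, 12))*(-421) = (-384 + (3 + 12))*(-421) = (-384 + 15)*(-421) = -369*(-421) = 155349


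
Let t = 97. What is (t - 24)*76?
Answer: 5548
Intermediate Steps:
(t - 24)*76 = (97 - 24)*76 = 73*76 = 5548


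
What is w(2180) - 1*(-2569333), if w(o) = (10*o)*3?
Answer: 2634733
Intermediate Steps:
w(o) = 30*o
w(2180) - 1*(-2569333) = 30*2180 - 1*(-2569333) = 65400 + 2569333 = 2634733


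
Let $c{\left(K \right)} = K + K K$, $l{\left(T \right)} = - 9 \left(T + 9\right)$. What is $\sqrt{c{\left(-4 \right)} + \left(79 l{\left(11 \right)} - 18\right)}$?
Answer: $i \sqrt{14226} \approx 119.27 i$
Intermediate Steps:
$l{\left(T \right)} = -81 - 9 T$ ($l{\left(T \right)} = - 9 \left(9 + T\right) = -81 - 9 T$)
$c{\left(K \right)} = K + K^{2}$
$\sqrt{c{\left(-4 \right)} + \left(79 l{\left(11 \right)} - 18\right)} = \sqrt{- 4 \left(1 - 4\right) + \left(79 \left(-81 - 99\right) - 18\right)} = \sqrt{\left(-4\right) \left(-3\right) + \left(79 \left(-81 - 99\right) - 18\right)} = \sqrt{12 + \left(79 \left(-180\right) - 18\right)} = \sqrt{12 - 14238} = \sqrt{-14226} = i \sqrt{14226}$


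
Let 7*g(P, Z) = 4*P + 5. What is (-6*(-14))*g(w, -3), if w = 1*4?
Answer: 252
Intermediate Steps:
w = 4
g(P, Z) = 5/7 + 4*P/7 (g(P, Z) = (4*P + 5)/7 = (5 + 4*P)/7 = 5/7 + 4*P/7)
(-6*(-14))*g(w, -3) = (-6*(-14))*(5/7 + (4/7)*4) = 84*(5/7 + 16/7) = 84*3 = 252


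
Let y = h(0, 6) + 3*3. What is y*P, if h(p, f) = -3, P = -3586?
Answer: -21516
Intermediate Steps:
y = 6 (y = -3 + 3*3 = -3 + 9 = 6)
y*P = 6*(-3586) = -21516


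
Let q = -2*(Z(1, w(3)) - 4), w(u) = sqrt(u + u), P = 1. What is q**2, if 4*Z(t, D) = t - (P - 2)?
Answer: 49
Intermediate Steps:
w(u) = sqrt(2)*sqrt(u) (w(u) = sqrt(2*u) = sqrt(2)*sqrt(u))
Z(t, D) = 1/4 + t/4 (Z(t, D) = (t - (1 - 2))/4 = (t - 1*(-1))/4 = (t + 1)/4 = (1 + t)/4 = 1/4 + t/4)
q = 7 (q = -2*((1/4 + (1/4)*1) - 4) = -2*((1/4 + 1/4) - 4) = -2*(1/2 - 4) = -2*(-7/2) = 7)
q**2 = 7**2 = 49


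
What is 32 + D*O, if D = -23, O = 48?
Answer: -1072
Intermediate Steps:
32 + D*O = 32 - 23*48 = 32 - 1104 = -1072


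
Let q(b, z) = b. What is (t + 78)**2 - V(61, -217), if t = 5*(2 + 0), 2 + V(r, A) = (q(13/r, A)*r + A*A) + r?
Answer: -39417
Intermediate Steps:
V(r, A) = 11 + r + A**2 (V(r, A) = -2 + (((13/r)*r + A*A) + r) = -2 + ((13 + A**2) + r) = -2 + (13 + r + A**2) = 11 + r + A**2)
t = 10 (t = 5*2 = 10)
(t + 78)**2 - V(61, -217) = (10 + 78)**2 - (11 + 61 + (-217)**2) = 88**2 - (11 + 61 + 47089) = 7744 - 1*47161 = 7744 - 47161 = -39417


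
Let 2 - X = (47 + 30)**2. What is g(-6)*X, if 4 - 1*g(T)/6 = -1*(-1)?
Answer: -106686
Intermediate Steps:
g(T) = 18 (g(T) = 24 - (-6)*(-1) = 24 - 6*1 = 24 - 6 = 18)
X = -5927 (X = 2 - (47 + 30)**2 = 2 - 1*77**2 = 2 - 1*5929 = 2 - 5929 = -5927)
g(-6)*X = 18*(-5927) = -106686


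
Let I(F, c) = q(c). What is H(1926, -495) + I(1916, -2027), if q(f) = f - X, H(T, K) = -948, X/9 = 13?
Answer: -3092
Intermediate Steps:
X = 117 (X = 9*13 = 117)
q(f) = -117 + f (q(f) = f - 1*117 = f - 117 = -117 + f)
I(F, c) = -117 + c
H(1926, -495) + I(1916, -2027) = -948 + (-117 - 2027) = -948 - 2144 = -3092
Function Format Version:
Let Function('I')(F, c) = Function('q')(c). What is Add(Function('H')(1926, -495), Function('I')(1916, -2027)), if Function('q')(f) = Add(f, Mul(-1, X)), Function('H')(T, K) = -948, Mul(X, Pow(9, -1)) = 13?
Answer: -3092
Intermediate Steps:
X = 117 (X = Mul(9, 13) = 117)
Function('q')(f) = Add(-117, f) (Function('q')(f) = Add(f, Mul(-1, 117)) = Add(f, -117) = Add(-117, f))
Function('I')(F, c) = Add(-117, c)
Add(Function('H')(1926, -495), Function('I')(1916, -2027)) = Add(-948, Add(-117, -2027)) = Add(-948, -2144) = -3092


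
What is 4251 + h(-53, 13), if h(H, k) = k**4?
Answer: 32812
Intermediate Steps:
4251 + h(-53, 13) = 4251 + 13**4 = 4251 + 28561 = 32812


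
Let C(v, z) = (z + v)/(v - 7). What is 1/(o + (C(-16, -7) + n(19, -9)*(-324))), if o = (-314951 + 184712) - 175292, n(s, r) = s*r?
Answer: -1/250126 ≈ -3.9980e-6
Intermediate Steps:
n(s, r) = r*s
C(v, z) = (v + z)/(-7 + v)
o = -305531 (o = -130239 - 175292 = -305531)
1/(o + (C(-16, -7) + n(19, -9)*(-324))) = 1/(-305531 + ((-16 - 7)/(-7 - 16) - 9*19*(-324))) = 1/(-305531 + (-23/(-23) - 171*(-324))) = 1/(-305531 + (-1/23*(-23) + 55404)) = 1/(-305531 + (1 + 55404)) = 1/(-305531 + 55405) = 1/(-250126) = -1/250126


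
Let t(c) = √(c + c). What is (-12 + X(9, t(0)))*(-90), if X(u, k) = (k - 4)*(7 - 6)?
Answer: 1440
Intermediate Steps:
t(c) = √2*√c (t(c) = √(2*c) = √2*√c)
X(u, k) = -4 + k (X(u, k) = (-4 + k)*1 = -4 + k)
(-12 + X(9, t(0)))*(-90) = (-12 + (-4 + √2*√0))*(-90) = (-12 + (-4 + √2*0))*(-90) = (-12 + (-4 + 0))*(-90) = (-12 - 4)*(-90) = -16*(-90) = 1440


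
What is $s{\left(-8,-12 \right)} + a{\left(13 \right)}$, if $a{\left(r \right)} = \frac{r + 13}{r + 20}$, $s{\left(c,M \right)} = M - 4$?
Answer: $- \frac{502}{33} \approx -15.212$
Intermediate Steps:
$s{\left(c,M \right)} = -4 + M$ ($s{\left(c,M \right)} = M - 4 = -4 + M$)
$a{\left(r \right)} = \frac{13 + r}{20 + r}$
$s{\left(-8,-12 \right)} + a{\left(13 \right)} = \left(-4 - 12\right) + \frac{13 + 13}{20 + 13} = -16 + \frac{1}{33} \cdot 26 = -16 + \frac{26}{33} = - \frac{502}{33}$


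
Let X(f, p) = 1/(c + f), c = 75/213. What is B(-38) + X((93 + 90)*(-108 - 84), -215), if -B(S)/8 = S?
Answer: 758367753/2494631 ≈ 304.00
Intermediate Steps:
c = 25/71 (c = 75*(1/213) = 25/71 ≈ 0.35211)
B(S) = -8*S
X(f, p) = 1/(25/71 + f)
B(-38) + X((93 + 90)*(-108 - 84), -215) = -8*(-38) + 71/(25 + 71*((93 + 90)*(-108 - 84))) = 304 + 71/(25 + 71*(183*(-192))) = 304 + 71/(25 + 71*(-35136)) = 304 + 71/(25 - 2494656) = 304 + 71/(-2494631) = 304 + 71*(-1/2494631) = 304 - 71/2494631 = 758367753/2494631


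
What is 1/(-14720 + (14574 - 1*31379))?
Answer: -1/31525 ≈ -3.1721e-5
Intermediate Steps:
1/(-14720 + (14574 - 1*31379)) = 1/(-14720 + (14574 - 31379)) = 1/(-14720 - 16805) = 1/(-31525) = -1/31525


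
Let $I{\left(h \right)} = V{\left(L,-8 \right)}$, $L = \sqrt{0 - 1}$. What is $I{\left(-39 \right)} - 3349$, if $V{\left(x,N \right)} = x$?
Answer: $-3349 + i \approx -3349.0 + 1.0 i$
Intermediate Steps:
$L = i$ ($L = \sqrt{-1} = i \approx 1.0 i$)
$I{\left(h \right)} = i$
$I{\left(-39 \right)} - 3349 = i - 3349 = -3349 + i$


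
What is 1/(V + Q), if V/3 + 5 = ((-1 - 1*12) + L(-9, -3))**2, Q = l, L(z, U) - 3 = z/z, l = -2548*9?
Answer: -1/22704 ≈ -4.4045e-5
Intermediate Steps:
l = -22932
L(z, U) = 4 (L(z, U) = 3 + z/z = 3 + 1 = 4)
Q = -22932
V = 228 (V = -15 + 3*((-1 - 1*12) + 4)**2 = -15 + 3*((-1 - 12) + 4)**2 = -15 + 3*(-13 + 4)**2 = -15 + 3*(-9)**2 = -15 + 3*81 = -15 + 243 = 228)
1/(V + Q) = 1/(228 - 22932) = 1/(-22704) = -1/22704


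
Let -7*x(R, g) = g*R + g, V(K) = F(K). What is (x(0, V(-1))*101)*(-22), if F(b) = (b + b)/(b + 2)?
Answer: -4444/7 ≈ -634.86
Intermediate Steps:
F(b) = 2*b/(2 + b) (F(b) = (2*b)/(2 + b) = 2*b/(2 + b))
V(K) = 2*K/(2 + K)
x(R, g) = -g/7 - R*g/7 (x(R, g) = -(g*R + g)/7 = -(R*g + g)/7 = -(g + R*g)/7 = -g/7 - R*g/7)
(x(0, V(-1))*101)*(-22) = (-2*(-1)/(2 - 1)*(1 + 0)/7*101)*(-22) = (-⅐*2*(-1)/1*1*101)*(-22) = (-⅐*2*(-1)*1*1*101)*(-22) = (-⅐*(-2)*1*101)*(-22) = ((2/7)*101)*(-22) = (202/7)*(-22) = -4444/7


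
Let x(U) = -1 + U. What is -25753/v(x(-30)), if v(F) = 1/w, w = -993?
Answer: 25572729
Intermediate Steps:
v(F) = -1/993 (v(F) = 1/(-993) = -1/993)
-25753/v(x(-30)) = -25753/(-1/993) = -25753*(-993) = 25572729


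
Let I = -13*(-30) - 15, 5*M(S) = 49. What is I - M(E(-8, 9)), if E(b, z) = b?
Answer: 1826/5 ≈ 365.20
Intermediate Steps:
M(S) = 49/5 (M(S) = (⅕)*49 = 49/5)
I = 375 (I = 390 - 15 = 375)
I - M(E(-8, 9)) = 375 - 1*49/5 = 375 - 49/5 = 1826/5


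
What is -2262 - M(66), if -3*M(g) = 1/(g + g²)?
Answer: -30007691/13266 ≈ -2262.0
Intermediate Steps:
M(g) = -1/(3*(g + g²))
-2262 - M(66) = -2262 - (-1)/(3*66*(1 + 66)) = -2262 - (-1)/(3*66*67) = -2262 - 1*(-1/13266) = -2262 + 1/13266 = -30007691/13266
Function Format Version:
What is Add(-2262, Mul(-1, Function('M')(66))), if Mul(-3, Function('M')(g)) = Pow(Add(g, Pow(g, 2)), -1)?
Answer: Rational(-30007691, 13266) ≈ -2262.0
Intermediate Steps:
Function('M')(g) = Mul(Rational(-1, 3), Pow(Add(g, Pow(g, 2)), -1))
Add(-2262, Mul(-1, Function('M')(66))) = Add(-2262, Mul(-1, Mul(Rational(-1, 3), Pow(66, -1), Pow(Add(1, 66), -1)))) = Add(-2262, Mul(-1, Mul(Rational(-1, 3), Rational(1, 66), Pow(67, -1)))) = Add(-2262, Mul(-1, Mul(Rational(-1, 3), Rational(1, 66), Rational(1, 67)))) = Add(-2262, Mul(-1, Rational(-1, 13266))) = Add(-2262, Rational(1, 13266)) = Rational(-30007691, 13266)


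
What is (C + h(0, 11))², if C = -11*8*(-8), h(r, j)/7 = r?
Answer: 495616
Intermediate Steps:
h(r, j) = 7*r
C = 704 (C = -88*(-8) = 704)
(C + h(0, 11))² = (704 + 7*0)² = (704 + 0)² = 704² = 495616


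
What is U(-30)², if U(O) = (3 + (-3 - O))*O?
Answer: 810000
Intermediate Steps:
U(O) = -O² (U(O) = (-O)*O = -O²)
U(-30)² = (-1*(-30)²)² = (-1*900)² = (-900)² = 810000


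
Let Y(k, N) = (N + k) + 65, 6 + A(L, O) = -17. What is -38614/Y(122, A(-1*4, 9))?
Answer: -19307/82 ≈ -235.45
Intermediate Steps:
A(L, O) = -23 (A(L, O) = -6 - 17 = -23)
Y(k, N) = 65 + N + k
-38614/Y(122, A(-1*4, 9)) = -38614/(65 - 23 + 122) = -38614/164 = -38614*1/164 = -19307/82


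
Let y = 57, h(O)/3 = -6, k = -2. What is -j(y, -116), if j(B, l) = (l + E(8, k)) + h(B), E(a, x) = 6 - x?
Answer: 126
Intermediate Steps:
h(O) = -18 (h(O) = 3*(-6) = -18)
j(B, l) = -10 + l (j(B, l) = (l + (6 - 1*(-2))) - 18 = (l + (6 + 2)) - 18 = (l + 8) - 18 = (8 + l) - 18 = -10 + l)
-j(y, -116) = -(-10 - 116) = -1*(-126) = 126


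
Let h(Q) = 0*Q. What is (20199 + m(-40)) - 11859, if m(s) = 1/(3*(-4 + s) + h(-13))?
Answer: 1100879/132 ≈ 8340.0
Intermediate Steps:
h(Q) = 0
m(s) = 1/(-12 + 3*s) (m(s) = 1/(3*(-4 + s) + 0) = 1/((-12 + 3*s) + 0) = 1/(-12 + 3*s))
(20199 + m(-40)) - 11859 = (20199 + 1/(3*(-4 - 40))) - 11859 = (20199 + (⅓)/(-44)) - 11859 = (20199 + (⅓)*(-1/44)) - 11859 = (20199 - 1/132) - 11859 = 2666267/132 - 11859 = 1100879/132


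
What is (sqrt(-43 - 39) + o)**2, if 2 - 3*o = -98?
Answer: 9262/9 + 200*I*sqrt(82)/3 ≈ 1029.1 + 603.69*I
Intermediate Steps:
o = 100/3 (o = 2/3 - 1/3*(-98) = 2/3 + 98/3 = 100/3 ≈ 33.333)
(sqrt(-43 - 39) + o)**2 = (sqrt(-43 - 39) + 100/3)**2 = (sqrt(-82) + 100/3)**2 = (I*sqrt(82) + 100/3)**2 = (100/3 + I*sqrt(82))**2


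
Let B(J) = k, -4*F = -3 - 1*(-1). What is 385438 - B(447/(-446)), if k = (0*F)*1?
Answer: 385438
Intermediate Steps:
F = ½ (F = -(-3 - 1*(-1))/4 = -(-3 + 1)/4 = -¼*(-2) = ½ ≈ 0.50000)
k = 0 (k = (0*(½))*1 = 0*1 = 0)
B(J) = 0
385438 - B(447/(-446)) = 385438 - 1*0 = 385438 + 0 = 385438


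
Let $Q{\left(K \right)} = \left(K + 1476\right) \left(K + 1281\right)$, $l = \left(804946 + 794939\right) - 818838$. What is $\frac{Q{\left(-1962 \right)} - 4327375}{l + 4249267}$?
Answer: $- \frac{3996409}{5030314} \approx -0.79447$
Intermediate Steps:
$l = 781047$ ($l = 1599885 - 818838 = 781047$)
$Q{\left(K \right)} = \left(1281 + K\right) \left(1476 + K\right)$ ($Q{\left(K \right)} = \left(1476 + K\right) \left(1281 + K\right) = \left(1281 + K\right) \left(1476 + K\right)$)
$\frac{Q{\left(-1962 \right)} - 4327375}{l + 4249267} = \frac{\left(1890756 + \left(-1962\right)^{2} + 2757 \left(-1962\right)\right) - 4327375}{781047 + 4249267} = \frac{\left(1890756 + 3849444 - 5409234\right) - 4327375}{5030314} = \left(330966 - 4327375\right) \frac{1}{5030314} = \left(-3996409\right) \frac{1}{5030314} = - \frac{3996409}{5030314}$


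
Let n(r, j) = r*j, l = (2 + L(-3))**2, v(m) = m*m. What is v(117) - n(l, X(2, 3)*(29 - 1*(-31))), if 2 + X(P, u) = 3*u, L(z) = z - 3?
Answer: 6969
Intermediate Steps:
v(m) = m**2
L(z) = -3 + z
X(P, u) = -2 + 3*u
l = 16 (l = (2 + (-3 - 3))**2 = (2 - 6)**2 = (-4)**2 = 16)
n(r, j) = j*r
v(117) - n(l, X(2, 3)*(29 - 1*(-31))) = 117**2 - (-2 + 3*3)*(29 - 1*(-31))*16 = 13689 - (-2 + 9)*(29 + 31)*16 = 13689 - 7*60*16 = 13689 - 420*16 = 13689 - 1*6720 = 13689 - 6720 = 6969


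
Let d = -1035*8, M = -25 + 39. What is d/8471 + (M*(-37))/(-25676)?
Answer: -14872093/15535814 ≈ -0.95728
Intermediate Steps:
M = 14
d = -8280
d/8471 + (M*(-37))/(-25676) = -8280/8471 + (14*(-37))/(-25676) = -8280*1/8471 - 518*(-1/25676) = -8280/8471 + 37/1834 = -14872093/15535814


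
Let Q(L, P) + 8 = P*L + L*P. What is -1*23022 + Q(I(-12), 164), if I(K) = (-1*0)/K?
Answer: -23030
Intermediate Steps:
I(K) = 0 (I(K) = 0/K = 0)
Q(L, P) = -8 + 2*L*P (Q(L, P) = -8 + (P*L + L*P) = -8 + (L*P + L*P) = -8 + 2*L*P)
-1*23022 + Q(I(-12), 164) = -1*23022 + (-8 + 2*0*164) = -23022 + (-8 + 0) = -23022 - 8 = -23030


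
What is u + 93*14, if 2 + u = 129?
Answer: 1429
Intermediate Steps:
u = 127 (u = -2 + 129 = 127)
u + 93*14 = 127 + 93*14 = 127 + 1302 = 1429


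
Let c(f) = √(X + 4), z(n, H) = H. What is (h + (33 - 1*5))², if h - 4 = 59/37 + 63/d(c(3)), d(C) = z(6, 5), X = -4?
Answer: 73034116/34225 ≈ 2133.9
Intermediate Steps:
c(f) = 0 (c(f) = √(-4 + 4) = √0 = 0)
d(C) = 5
h = 3366/185 (h = 4 + (59/37 + 63/5) = 4 + 2626/185 = 3366/185 ≈ 18.195)
(h + (33 - 1*5))² = (3366/185 + (33 - 1*5))² = (3366/185 + (33 - 5))² = (3366/185 + 28)² = (8546/185)² = 73034116/34225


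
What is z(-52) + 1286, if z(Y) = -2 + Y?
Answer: 1232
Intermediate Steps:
z(-52) + 1286 = (-2 - 52) + 1286 = -54 + 1286 = 1232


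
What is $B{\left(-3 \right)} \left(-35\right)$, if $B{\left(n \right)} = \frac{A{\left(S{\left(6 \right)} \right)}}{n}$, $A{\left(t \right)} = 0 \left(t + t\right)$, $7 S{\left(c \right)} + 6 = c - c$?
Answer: $0$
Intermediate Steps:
$S{\left(c \right)} = - \frac{6}{7}$ ($S{\left(c \right)} = - \frac{6}{7} + \frac{c - c}{7} = - \frac{6}{7} + \frac{1}{7} \cdot 0 = - \frac{6}{7} + 0 = - \frac{6}{7}$)
$A{\left(t \right)} = 0$ ($A{\left(t \right)} = 0 \cdot 2 t = 0$)
$B{\left(n \right)} = 0$ ($B{\left(n \right)} = \frac{0}{n} = 0$)
$B{\left(-3 \right)} \left(-35\right) = 0 \left(-35\right) = 0$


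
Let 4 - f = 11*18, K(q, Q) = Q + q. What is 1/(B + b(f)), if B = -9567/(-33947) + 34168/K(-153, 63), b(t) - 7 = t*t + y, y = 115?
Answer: 1527615/57100167137 ≈ 2.6753e-5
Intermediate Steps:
f = -194 (f = 4 - 11*18 = 4 - 1*198 = 4 - 198 = -194)
b(t) = 122 + t**2 (b(t) = 7 + (t*t + 115) = 7 + (t**2 + 115) = 7 + (115 + t**2) = 122 + t**2)
B = -579520033/1527615 (B = -9567/(-33947) + 34168/(63 - 153) = -9567*(-1/33947) + 34168/(-90) = 9567/33947 + 34168*(-1/90) = 9567/33947 - 17084/45 = -579520033/1527615 ≈ -379.36)
1/(B + b(f)) = 1/(-579520033/1527615 + (122 + (-194)**2)) = 1/(-579520033/1527615 + (122 + 37636)) = 1/(-579520033/1527615 + 37758) = 1/(57100167137/1527615) = 1527615/57100167137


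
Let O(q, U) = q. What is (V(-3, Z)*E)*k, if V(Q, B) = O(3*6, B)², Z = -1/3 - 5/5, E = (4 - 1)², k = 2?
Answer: 5832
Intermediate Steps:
E = 9 (E = 3² = 9)
Z = -4/3 (Z = -1*⅓ - 5*⅕ = -⅓ - 1 = -4/3 ≈ -1.3333)
V(Q, B) = 324 (V(Q, B) = (3*6)² = 18² = 324)
(V(-3, Z)*E)*k = (324*9)*2 = 2916*2 = 5832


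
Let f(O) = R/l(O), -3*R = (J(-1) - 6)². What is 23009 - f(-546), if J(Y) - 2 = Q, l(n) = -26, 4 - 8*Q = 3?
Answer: 114859967/4992 ≈ 23009.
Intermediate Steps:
Q = ⅛ (Q = ½ - ⅛*3 = ½ - 3/8 = ⅛ ≈ 0.12500)
J(Y) = 17/8 (J(Y) = 2 + ⅛ = 17/8)
R = -961/192 (R = -(17/8 - 6)²/3 = -(-31/8)²/3 = -⅓*961/64 = -961/192 ≈ -5.0052)
f(O) = 961/4992 (f(O) = -961/192/(-26) = -961/192*(-1/26) = 961/4992)
23009 - f(-546) = 23009 - 1*961/4992 = 23009 - 961/4992 = 114859967/4992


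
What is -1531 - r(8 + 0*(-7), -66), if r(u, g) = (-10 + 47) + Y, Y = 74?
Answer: -1642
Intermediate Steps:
r(u, g) = 111 (r(u, g) = (-10 + 47) + 74 = 37 + 74 = 111)
-1531 - r(8 + 0*(-7), -66) = -1531 - 1*111 = -1531 - 111 = -1642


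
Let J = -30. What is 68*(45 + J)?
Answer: 1020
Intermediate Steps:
68*(45 + J) = 68*(45 - 30) = 68*15 = 1020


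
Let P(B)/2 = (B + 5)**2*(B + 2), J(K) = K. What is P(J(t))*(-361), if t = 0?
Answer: -36100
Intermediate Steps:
P(B) = 2*(5 + B)**2*(2 + B) (P(B) = 2*((B + 5)**2*(B + 2)) = 2*((5 + B)**2*(2 + B)) = 2*(5 + B)**2*(2 + B))
P(J(t))*(-361) = (2*(5 + 0)**2*(2 + 0))*(-361) = (2*5**2*2)*(-361) = (2*25*2)*(-361) = 100*(-361) = -36100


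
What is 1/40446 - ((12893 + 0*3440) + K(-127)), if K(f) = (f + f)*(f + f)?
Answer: -3130884413/40446 ≈ -77409.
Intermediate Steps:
K(f) = 4*f² (K(f) = (2*f)*(2*f) = 4*f²)
1/40446 - ((12893 + 0*3440) + K(-127)) = 1/40446 - ((12893 + 0*3440) + 4*(-127)²) = 1/40446 - ((12893 + 0) + 4*16129) = 1/40446 - (12893 + 64516) = 1/40446 - 1*77409 = 1/40446 - 77409 = -3130884413/40446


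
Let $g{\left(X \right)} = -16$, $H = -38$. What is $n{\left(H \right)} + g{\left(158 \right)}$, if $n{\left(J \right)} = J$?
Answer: $-54$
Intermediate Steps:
$n{\left(H \right)} + g{\left(158 \right)} = -38 - 16 = -54$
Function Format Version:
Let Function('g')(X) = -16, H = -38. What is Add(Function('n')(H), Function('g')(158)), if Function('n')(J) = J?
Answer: -54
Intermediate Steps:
Add(Function('n')(H), Function('g')(158)) = Add(-38, -16) = -54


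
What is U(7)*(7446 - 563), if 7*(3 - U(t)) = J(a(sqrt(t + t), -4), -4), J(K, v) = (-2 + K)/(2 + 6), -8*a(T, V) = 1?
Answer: 9367763/448 ≈ 20910.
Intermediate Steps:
a(T, V) = -1/8 (a(T, V) = -1/8*1 = -1/8)
J(K, v) = -1/4 + K/8 (J(K, v) = (-2 + K)/8 = (-2 + K)*(1/8) = -1/4 + K/8)
U(t) = 1361/448 (U(t) = 3 - (-1/4 + (1/8)*(-1/8))/7 = 3 - (-1/4 - 1/64)/7 = 3 - 1/7*(-17/64) = 3 + 17/448 = 1361/448)
U(7)*(7446 - 563) = 1361*(7446 - 563)/448 = (1361/448)*6883 = 9367763/448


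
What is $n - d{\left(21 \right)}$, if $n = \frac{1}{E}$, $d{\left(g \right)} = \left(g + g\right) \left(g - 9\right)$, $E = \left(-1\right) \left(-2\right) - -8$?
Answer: $- \frac{5039}{10} \approx -503.9$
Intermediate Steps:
$E = 10$ ($E = 2 + 8 = 10$)
$d{\left(g \right)} = 2 g \left(-9 + g\right)$
$n = \frac{1}{10} \approx 0.1$
$n - d{\left(21 \right)} = \frac{1}{10} - 2 \cdot 21 \left(-9 + 21\right) = \frac{1}{10} - 2 \cdot 21 \cdot 12 = \frac{1}{10} - 504 = - \frac{5039}{10}$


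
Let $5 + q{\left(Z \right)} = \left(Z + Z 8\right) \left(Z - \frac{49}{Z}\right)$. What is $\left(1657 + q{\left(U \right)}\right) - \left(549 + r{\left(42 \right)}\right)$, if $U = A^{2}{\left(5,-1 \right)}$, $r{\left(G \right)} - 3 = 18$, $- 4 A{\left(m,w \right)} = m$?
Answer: $\frac{169721}{256} \approx 662.97$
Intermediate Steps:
$A{\left(m,w \right)} = - \frac{m}{4}$
$r{\left(G \right)} = 21$ ($r{\left(G \right)} = 3 + 18 = 21$)
$U = \frac{25}{16}$ ($U = \left(\left(- \frac{1}{4}\right) 5\right)^{2} = \left(- \frac{5}{4}\right)^{2} = \frac{25}{16} \approx 1.5625$)
$q{\left(Z \right)} = -5 + 9 Z \left(Z - \frac{49}{Z}\right)$ ($q{\left(Z \right)} = -5 + \left(Z + Z 8\right) \left(Z - \frac{49}{Z}\right) = -5 + \left(Z + 8 Z\right) \left(Z - \frac{49}{Z}\right) = -5 + 9 Z \left(Z - \frac{49}{Z}\right)$)
$\left(1657 + q{\left(U \right)}\right) - \left(549 + r{\left(42 \right)}\right) = \left(1657 - \left(446 - 9 \left(\frac{25}{16}\right)^{2}\right)\right) - 570 = \left(1657 + \left(-446 + 9 \cdot \frac{625}{256}\right)\right) - 570 = \left(1657 + \left(-446 + \frac{5625}{256}\right)\right) - 570 = \left(1657 - \frac{108551}{256}\right) - 570 = \frac{315641}{256} - 570 = \frac{169721}{256}$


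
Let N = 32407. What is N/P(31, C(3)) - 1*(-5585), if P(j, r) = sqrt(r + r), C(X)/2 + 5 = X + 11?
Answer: 65917/6 ≈ 10986.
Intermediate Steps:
C(X) = 12 + 2*X (C(X) = -10 + 2*(X + 11) = -10 + 2*(11 + X) = -10 + (22 + 2*X) = 12 + 2*X)
P(j, r) = sqrt(2)*sqrt(r) (P(j, r) = sqrt(2*r) = sqrt(2)*sqrt(r))
N/P(31, C(3)) - 1*(-5585) = 32407/((sqrt(2)*sqrt(12 + 2*3))) - 1*(-5585) = 32407/((sqrt(2)*sqrt(12 + 6))) + 5585 = 32407/((sqrt(2)*sqrt(18))) + 5585 = 32407/((sqrt(2)*(3*sqrt(2)))) + 5585 = 32407/6 + 5585 = 65917/6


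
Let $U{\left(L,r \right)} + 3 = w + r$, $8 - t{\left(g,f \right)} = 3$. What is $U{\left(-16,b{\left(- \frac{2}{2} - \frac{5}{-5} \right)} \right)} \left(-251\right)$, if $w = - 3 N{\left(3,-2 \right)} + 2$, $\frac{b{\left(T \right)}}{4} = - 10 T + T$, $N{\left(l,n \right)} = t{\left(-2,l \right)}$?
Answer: $4016$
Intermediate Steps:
$t{\left(g,f \right)} = 5$ ($t{\left(g,f \right)} = 8 - 3 = 5$)
$N{\left(l,n \right)} = 5$
$b{\left(T \right)} = - 36 T$ ($b{\left(T \right)} = 4 \left(- 10 T + T\right) = 4 \left(- 9 T\right) = - 36 T$)
$w = -13$ ($w = \left(-3\right) 5 + 2 = -15 + 2 = -13$)
$U{\left(L,r \right)} = -16 + r$ ($U{\left(L,r \right)} = -3 + \left(-13 + r\right) = -16 + r$)
$U{\left(-16,b{\left(- \frac{2}{2} - \frac{5}{-5} \right)} \right)} \left(-251\right) = \left(-16 - 36 \left(- \frac{2}{2} - \frac{5}{-5}\right)\right) \left(-251\right) = \left(-16 - 36 \left(\left(-2\right) \frac{1}{2} - -1\right)\right) \left(-251\right) = \left(-16 - 36 \left(-1 + 1\right)\right) \left(-251\right) = \left(-16 - 0\right) \left(-251\right) = \left(-16 + 0\right) \left(-251\right) = \left(-16\right) \left(-251\right) = 4016$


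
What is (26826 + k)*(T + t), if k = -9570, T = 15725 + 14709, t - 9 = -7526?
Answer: 395455752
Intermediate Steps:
t = -7517 (t = 9 - 7526 = -7517)
T = 30434
(26826 + k)*(T + t) = (26826 - 9570)*(30434 - 7517) = 17256*22917 = 395455752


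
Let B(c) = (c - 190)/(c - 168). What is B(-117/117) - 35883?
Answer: -6064036/169 ≈ -35882.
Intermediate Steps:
B(c) = (-190 + c)/(-168 + c)
B(-117/117) - 35883 = (-190 - 117/117)/(-168 - 117/117) - 35883 = (-190 - 117*1/117)/(-168 - 117*1/117) - 35883 = (-190 - 1)/(-168 - 1) - 35883 = -191/(-169) - 35883 = -1/169*(-191) - 35883 = 191/169 - 35883 = -6064036/169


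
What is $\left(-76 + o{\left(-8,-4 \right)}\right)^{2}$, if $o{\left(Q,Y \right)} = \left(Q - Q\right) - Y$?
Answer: $5184$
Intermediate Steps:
$o{\left(Q,Y \right)} = - Y$ ($o{\left(Q,Y \right)} = 0 - Y = - Y$)
$\left(-76 + o{\left(-8,-4 \right)}\right)^{2} = \left(-76 - -4\right)^{2} = \left(-76 + 4\right)^{2} = \left(-72\right)^{2} = 5184$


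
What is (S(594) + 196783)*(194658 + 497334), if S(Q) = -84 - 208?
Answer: 135970200072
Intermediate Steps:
S(Q) = -292
(S(594) + 196783)*(194658 + 497334) = (-292 + 196783)*(194658 + 497334) = 196491*691992 = 135970200072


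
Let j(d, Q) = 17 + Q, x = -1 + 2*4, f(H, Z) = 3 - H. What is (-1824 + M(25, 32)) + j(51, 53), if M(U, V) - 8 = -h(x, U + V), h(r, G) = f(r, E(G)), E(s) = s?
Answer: -1742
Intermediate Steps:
x = 7 (x = -1 + 8 = 7)
h(r, G) = 3 - r
M(U, V) = 12 (M(U, V) = 8 - (3 - 1*7) = 8 - (3 - 7) = 8 - 1*(-4) = 8 + 4 = 12)
(-1824 + M(25, 32)) + j(51, 53) = (-1824 + 12) + (17 + 53) = -1812 + 70 = -1742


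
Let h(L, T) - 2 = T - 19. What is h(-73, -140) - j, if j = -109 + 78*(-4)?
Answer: 264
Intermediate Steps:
h(L, T) = -17 + T (h(L, T) = 2 + (T - 19) = 2 + (-19 + T) = -17 + T)
j = -421 (j = -109 - 312 = -421)
h(-73, -140) - j = (-17 - 140) - 1*(-421) = -157 + 421 = 264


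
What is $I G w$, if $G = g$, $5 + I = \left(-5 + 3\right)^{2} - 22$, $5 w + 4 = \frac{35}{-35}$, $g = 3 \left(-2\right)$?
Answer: $-138$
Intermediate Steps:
$g = -6$
$w = -1$ ($w = - \frac{4}{5} + \frac{35 \frac{1}{-35}}{5} = - \frac{4}{5} + \frac{35 \left(- \frac{1}{35}\right)}{5} = - \frac{4}{5} + \frac{1}{5} \left(-1\right) = - \frac{4}{5} - \frac{1}{5} = -1$)
$I = -23$ ($I = -5 + \left(\left(-5 + 3\right)^{2} - 22\right) = -5 - \left(22 - \left(-2\right)^{2}\right) = -5 + \left(4 - 22\right) = -5 - 18 = -23$)
$G = -6$
$I G w = \left(-23\right) \left(-6\right) \left(-1\right) = 138 \left(-1\right) = -138$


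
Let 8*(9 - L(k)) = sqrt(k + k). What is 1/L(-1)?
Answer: 288/2593 + 4*I*sqrt(2)/2593 ≈ 0.11107 + 0.0021816*I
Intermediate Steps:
L(k) = 9 - sqrt(2)*sqrt(k)/8 (L(k) = 9 - sqrt(k + k)/8 = 9 - sqrt(2)*sqrt(k)/8)
1/L(-1) = 1/(9 - sqrt(2)*sqrt(-1)/8) = 1/(9 - sqrt(2)*I/8) = 1/(9 - I*sqrt(2)/8)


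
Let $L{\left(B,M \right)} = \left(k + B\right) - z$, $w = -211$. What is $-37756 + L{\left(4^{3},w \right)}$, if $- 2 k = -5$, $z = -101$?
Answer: $- \frac{75177}{2} \approx -37589.0$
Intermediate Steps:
$k = \frac{5}{2}$ ($k = \left(- \frac{1}{2}\right) \left(-5\right) = \frac{5}{2} \approx 2.5$)
$L{\left(B,M \right)} = \frac{207}{2} + B$ ($L{\left(B,M \right)} = \left(\frac{5}{2} + B\right) - -101 = \left(\frac{5}{2} + B\right) + 101 = \frac{207}{2} + B$)
$-37756 + L{\left(4^{3},w \right)} = -37756 + \left(\frac{207}{2} + 4^{3}\right) = -37756 + \left(\frac{207}{2} + 64\right) = -37756 + \frac{335}{2} = - \frac{75177}{2}$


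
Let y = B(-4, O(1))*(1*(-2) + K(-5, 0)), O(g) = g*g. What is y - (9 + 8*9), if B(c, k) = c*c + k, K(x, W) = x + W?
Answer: -200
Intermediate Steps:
K(x, W) = W + x
O(g) = g²
B(c, k) = k + c² (B(c, k) = c² + k = k + c²)
y = -119 (y = (1² + (-4)²)*(1*(-2) + (0 - 5)) = (1 + 16)*(-2 - 5) = 17*(-7) = -119)
y - (9 + 8*9) = -119 - (9 + 8*9) = -119 - (9 + 72) = -119 - 1*81 = -119 - 81 = -200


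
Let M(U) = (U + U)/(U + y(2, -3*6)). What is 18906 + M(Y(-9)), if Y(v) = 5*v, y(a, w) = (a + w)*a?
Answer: 1455852/77 ≈ 18907.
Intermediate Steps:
y(a, w) = a*(a + w)
M(U) = 2*U/(-32 + U) (M(U) = (U + U)/(U + 2*(2 - 3*6)) = (2*U)/(U + 2*(2 - 18)) = (2*U)/(U + 2*(-16)) = (2*U)/(U - 32) = (2*U)/(-32 + U) = 2*U/(-32 + U))
18906 + M(Y(-9)) = 18906 + 2*(5*(-9))/(-32 + 5*(-9)) = 18906 + 2*(-45)/(-32 - 45) = 18906 + 2*(-45)/(-77) = 18906 + 2*(-45)*(-1/77) = 18906 + 90/77 = 1455852/77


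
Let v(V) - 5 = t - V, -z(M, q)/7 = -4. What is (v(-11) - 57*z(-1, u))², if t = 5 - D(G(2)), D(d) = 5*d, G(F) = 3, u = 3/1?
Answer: 2528100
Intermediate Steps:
u = 3 (u = 3*1 = 3)
z(M, q) = 28 (z(M, q) = -7*(-4) = 28)
t = -10 (t = 5 - 5*3 = 5 - 1*15 = 5 - 15 = -10)
v(V) = -5 - V (v(V) = 5 + (-10 - V) = -5 - V)
(v(-11) - 57*z(-1, u))² = ((-5 - 1*(-11)) - 57*28)² = ((-5 + 11) - 1596)² = (6 - 1596)² = (-1590)² = 2528100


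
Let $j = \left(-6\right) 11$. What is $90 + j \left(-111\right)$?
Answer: $7416$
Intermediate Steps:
$j = -66$
$90 + j \left(-111\right) = 90 - -7326 = 90 + 7326 = 7416$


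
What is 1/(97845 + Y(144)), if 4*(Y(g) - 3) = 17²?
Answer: 4/391681 ≈ 1.0212e-5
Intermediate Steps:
Y(g) = 301/4 (Y(g) = 3 + (¼)*17² = 3 + (¼)*289 = 3 + 289/4 = 301/4)
1/(97845 + Y(144)) = 1/(97845 + 301/4) = 1/(391681/4) = 4/391681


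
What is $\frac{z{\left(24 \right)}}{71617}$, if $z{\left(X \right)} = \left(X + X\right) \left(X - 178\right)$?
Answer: $- \frac{1056}{10231} \approx -0.10322$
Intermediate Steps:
$z{\left(X \right)} = 2 X \left(-178 + X\right)$
$\frac{z{\left(24 \right)}}{71617} = \frac{2 \cdot 24 \left(-178 + 24\right)}{71617} = 2 \cdot 24 \left(-154\right) \frac{1}{71617} = \left(-7392\right) \frac{1}{71617} = - \frac{1056}{10231}$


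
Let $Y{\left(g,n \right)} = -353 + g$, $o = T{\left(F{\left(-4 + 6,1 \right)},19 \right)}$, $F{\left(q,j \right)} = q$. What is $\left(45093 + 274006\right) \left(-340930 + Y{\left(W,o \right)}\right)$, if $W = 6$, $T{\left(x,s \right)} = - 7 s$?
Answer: $-108901149423$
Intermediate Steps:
$o = -133$ ($o = \left(-7\right) 19 = -133$)
$\left(45093 + 274006\right) \left(-340930 + Y{\left(W,o \right)}\right) = \left(45093 + 274006\right) \left(-340930 + \left(-353 + 6\right)\right) = 319099 \left(-340930 - 347\right) = 319099 \left(-341277\right) = -108901149423$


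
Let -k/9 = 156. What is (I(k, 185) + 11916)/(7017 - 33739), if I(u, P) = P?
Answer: -12101/26722 ≈ -0.45285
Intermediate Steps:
k = -1404 (k = -9*156 = -1404)
(I(k, 185) + 11916)/(7017 - 33739) = (185 + 11916)/(7017 - 33739) = 12101/(-26722) = 12101*(-1/26722) = -12101/26722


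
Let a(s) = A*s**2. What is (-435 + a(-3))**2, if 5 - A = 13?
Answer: 257049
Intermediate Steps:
A = -8 (A = 5 - 1*13 = 5 - 13 = -8)
a(s) = -8*s**2
(-435 + a(-3))**2 = (-435 - 8*(-3)**2)**2 = (-435 - 8*9)**2 = (-435 - 72)**2 = (-507)**2 = 257049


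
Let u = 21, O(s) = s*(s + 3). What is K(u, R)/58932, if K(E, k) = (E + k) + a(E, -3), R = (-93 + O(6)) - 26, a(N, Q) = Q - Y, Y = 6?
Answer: -53/58932 ≈ -0.00089934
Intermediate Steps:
O(s) = s*(3 + s)
a(N, Q) = -6 + Q (a(N, Q) = Q - 1*6 = Q - 6 = -6 + Q)
R = -65 (R = (-93 + 6*(3 + 6)) - 26 = (-93 + 6*9) - 26 = (-93 + 54) - 26 = -39 - 26 = -65)
K(E, k) = -9 + E + k (K(E, k) = (E + k) + (-6 - 3) = (E + k) - 9 = -9 + E + k)
K(u, R)/58932 = (-9 + 21 - 65)/58932 = -53*1/58932 = -53/58932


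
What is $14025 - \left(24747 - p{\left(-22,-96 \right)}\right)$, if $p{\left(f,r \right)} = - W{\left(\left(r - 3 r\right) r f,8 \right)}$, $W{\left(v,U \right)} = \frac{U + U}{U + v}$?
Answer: $- \frac{543487460}{50689} \approx -10722.0$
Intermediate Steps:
$W{\left(v,U \right)} = \frac{2 U}{U + v}$
$p{\left(f,r \right)} = - \frac{16}{8 - 2 f r^{2}}$ ($p{\left(f,r \right)} = - \frac{2 \cdot 8}{8 + \left(r - 3 r\right) r f} = - \frac{2 \cdot 8}{8 + - 2 r r f} = - \frac{2 \cdot 8}{8 + - 2 r^{2} f} = - \frac{2 \cdot 8}{8 - 2 f r^{2}} = - \frac{16}{8 - 2 f r^{2}}$)
$14025 - \left(24747 - p{\left(-22,-96 \right)}\right) = 14025 - \left(24747 - \frac{8}{-4 - 22 \left(-96\right)^{2}}\right) = 14025 - \left(24747 - \frac{8}{-4 - 202752}\right) = 14025 - \left(24747 - \frac{8}{-202756}\right) = 14025 - \left(24747 - 8 \left(- \frac{1}{202756}\right)\right) = 14025 - \left(24747 - - \frac{2}{50689}\right) = 14025 - \left(24747 + \frac{2}{50689}\right) = 14025 - \frac{1254400685}{50689} = - \frac{543487460}{50689}$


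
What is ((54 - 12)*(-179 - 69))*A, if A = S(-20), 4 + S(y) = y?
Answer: 249984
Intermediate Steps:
S(y) = -4 + y
A = -24 (A = -4 - 20 = -24)
((54 - 12)*(-179 - 69))*A = ((54 - 12)*(-179 - 69))*(-24) = (42*(-248))*(-24) = -10416*(-24) = 249984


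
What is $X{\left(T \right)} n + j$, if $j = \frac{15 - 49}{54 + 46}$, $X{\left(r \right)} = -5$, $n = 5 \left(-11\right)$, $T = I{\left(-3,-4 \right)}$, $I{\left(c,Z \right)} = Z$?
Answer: $\frac{13733}{50} \approx 274.66$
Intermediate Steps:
$T = -4$
$n = -55$
$j = - \frac{17}{50}$ ($j = - \frac{34}{100} = \left(-34\right) \frac{1}{100} = - \frac{17}{50} \approx -0.34$)
$X{\left(T \right)} n + j = \left(-5\right) \left(-55\right) - \frac{17}{50} = 275 - \frac{17}{50} = \frac{13733}{50}$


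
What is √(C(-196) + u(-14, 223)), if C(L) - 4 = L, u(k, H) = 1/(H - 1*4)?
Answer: I*√9208293/219 ≈ 13.856*I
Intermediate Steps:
u(k, H) = 1/(-4 + H) (u(k, H) = 1/(H - 4) = 1/(-4 + H))
C(L) = 4 + L
√(C(-196) + u(-14, 223)) = √((4 - 196) + 1/(-4 + 223)) = √(-192 + 1/219) = √(-42047/219) = I*√9208293/219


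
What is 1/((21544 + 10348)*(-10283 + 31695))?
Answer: 1/682871504 ≈ 1.4644e-9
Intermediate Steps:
1/((21544 + 10348)*(-10283 + 31695)) = 1/(31892*21412) = 1/682871504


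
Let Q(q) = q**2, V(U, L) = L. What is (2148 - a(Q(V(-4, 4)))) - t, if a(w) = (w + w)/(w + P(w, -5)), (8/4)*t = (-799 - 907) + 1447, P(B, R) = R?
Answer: 50041/22 ≈ 2274.6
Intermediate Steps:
t = -259/2 (t = ((-799 - 907) + 1447)/2 = (-1706 + 1447)/2 = (1/2)*(-259) = -259/2 ≈ -129.50)
a(w) = 2*w/(-5 + w) (a(w) = (w + w)/(w - 5) = (2*w)/(-5 + w) = 2*w/(-5 + w))
(2148 - a(Q(V(-4, 4)))) - t = (2148 - 2*4**2/(-5 + 4**2)) - 1*(-259/2) = (2148 - 2*16/(-5 + 16)) + 259/2 = (2148 - 2*16/11) + 259/2 = (2148 - 1*32/11) + 259/2 = (2148 - 32/11) + 259/2 = 23596/11 + 259/2 = 50041/22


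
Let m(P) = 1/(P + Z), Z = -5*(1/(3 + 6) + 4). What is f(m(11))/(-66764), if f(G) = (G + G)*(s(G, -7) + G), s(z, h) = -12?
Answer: -9369/246893272 ≈ -3.7948e-5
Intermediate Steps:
Z = -185/9 (Z = -5*(1/9 + 4) = -5*(⅑ + 4) = -5*37/9 = -185/9 ≈ -20.556)
m(P) = 1/(-185/9 + P) (m(P) = 1/(P - 185/9) = 1/(-185/9 + P))
f(G) = 2*G*(-12 + G) (f(G) = (G + G)*(-12 + G) = (2*G)*(-12 + G) = 2*G*(-12 + G))
f(m(11))/(-66764) = (2*(9/(-185 + 9*11))*(-12 + 9/(-185 + 9*11)))/(-66764) = (2*(9/(-185 + 99))*(-12 + 9/(-185 + 99)))*(-1/66764) = (2*(9/(-86))*(-12 + 9/(-86)))*(-1/66764) = (2*(9*(-1/86))*(-12 + 9*(-1/86)))*(-1/66764) = (2*(-9/86)*(-12 - 9/86))*(-1/66764) = (2*(-9/86)*(-1041/86))*(-1/66764) = (9369/3698)*(-1/66764) = -9369/246893272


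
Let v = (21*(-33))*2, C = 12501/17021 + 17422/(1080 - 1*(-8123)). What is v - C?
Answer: -217520535083/156644263 ≈ -1388.6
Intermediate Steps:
C = 411586565/156644263 (C = 12501*(1/17021) + 17422/(1080 + 8123) = 12501/17021 + 17422/9203 = 411586565/156644263 ≈ 2.6275)
v = -1386 (v = -693*2 = -1386)
v - C = -1386 - 1*411586565/156644263 = -1386 - 411586565/156644263 = -217520535083/156644263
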